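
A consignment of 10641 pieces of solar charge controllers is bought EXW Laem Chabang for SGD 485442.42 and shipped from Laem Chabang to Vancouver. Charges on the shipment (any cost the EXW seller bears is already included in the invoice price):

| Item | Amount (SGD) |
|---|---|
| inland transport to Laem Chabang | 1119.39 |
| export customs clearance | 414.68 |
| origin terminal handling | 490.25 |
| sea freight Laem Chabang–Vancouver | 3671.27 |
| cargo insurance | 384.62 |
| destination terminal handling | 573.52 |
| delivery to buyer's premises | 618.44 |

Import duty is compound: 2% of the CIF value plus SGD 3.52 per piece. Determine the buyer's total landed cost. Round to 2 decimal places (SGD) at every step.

EXW: the seller makes goods available at their premises; the buyer bears all onward costs.
CIF value = EXW price + inland to port + export clearance + origin terminal + freight + insurance = 485442.42 + 1119.39 + 414.68 + 490.25 + 3671.27 + 384.62 = 491522.63
Ad valorem component: 491522.63 × 2% = 9830.45
Specific component: 10641 × 3.52 = 37456.32
Import duty = 9830.45 + 37456.32 = 47286.77
Buyer bears: inland to port 1119.39 + export clearance 414.68 + origin terminal 490.25 + freight 3671.27 + insurance 384.62 + destination terminal 573.52 + delivery 618.44 + duty 47286.77 = 54558.94
Landed cost = invoice 485442.42 + 54558.94 = 540001.36

Total landed cost: SGD 540001.36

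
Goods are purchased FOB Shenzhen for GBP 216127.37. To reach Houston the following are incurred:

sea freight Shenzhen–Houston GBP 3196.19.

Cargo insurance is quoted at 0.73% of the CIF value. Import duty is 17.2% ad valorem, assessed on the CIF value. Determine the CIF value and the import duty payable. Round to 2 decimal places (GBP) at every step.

CIF value: GBP 220936.40; import duty: GBP 38001.06

Let C be the CIF value. C = FOB price + freight + 0.73% × C
C − 0.73% × C = 216127.37 + 3196.19
0.9927 × C = 219323.56
C = 219323.56 / 0.9927 = 220936.40
Insurance premium = 0.73% × 220936.40 = 1612.84
Import duty = 220936.40 × 17.2% = 38001.06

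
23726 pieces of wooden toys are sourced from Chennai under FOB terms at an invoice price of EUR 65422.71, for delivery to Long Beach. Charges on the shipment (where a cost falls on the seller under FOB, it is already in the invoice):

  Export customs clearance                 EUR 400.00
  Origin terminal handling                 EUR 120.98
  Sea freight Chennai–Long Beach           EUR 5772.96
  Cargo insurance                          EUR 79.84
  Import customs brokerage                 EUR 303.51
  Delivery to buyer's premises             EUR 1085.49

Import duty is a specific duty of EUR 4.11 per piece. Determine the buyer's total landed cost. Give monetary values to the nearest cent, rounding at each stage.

FOB: the seller bears costs until goods are on board at the origin port; the buyer bears freight, insurance and all costs thereafter.
Already in the invoice (seller's account under FOB): export clearance, origin terminal — exclude.
CIF value = FOB price + freight + insurance = 65422.71 + 5772.96 + 79.84 = 71275.51
Import duty = 23726 × 4.11 = 97513.86
Buyer bears: freight 5772.96 + insurance 79.84 + brokerage 303.51 + delivery 1085.49 + duty 97513.86 = 104755.66
Landed cost = invoice 65422.71 + 104755.66 = 170178.37

Total landed cost: EUR 170178.37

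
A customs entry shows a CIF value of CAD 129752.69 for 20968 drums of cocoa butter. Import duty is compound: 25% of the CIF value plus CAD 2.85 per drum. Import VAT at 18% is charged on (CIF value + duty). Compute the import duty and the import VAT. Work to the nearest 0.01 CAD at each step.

Ad valorem component: 129752.69 × 25% = 32438.17
Specific component: 20968 × 2.85 = 59758.80
Import duty = 32438.17 + 59758.80 = 92196.97
VAT base = CIF + duty = 129752.69 + 92196.97 = 221949.66
Import VAT = 221949.66 × 18% = 39950.94

Import duty: CAD 92196.97; import VAT: CAD 39950.94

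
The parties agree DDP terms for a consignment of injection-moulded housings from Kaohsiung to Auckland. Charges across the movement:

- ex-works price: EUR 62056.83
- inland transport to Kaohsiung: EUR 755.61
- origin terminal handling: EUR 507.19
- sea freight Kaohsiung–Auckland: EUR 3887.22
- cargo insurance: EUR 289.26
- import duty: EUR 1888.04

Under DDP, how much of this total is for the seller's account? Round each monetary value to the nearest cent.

DDP: the seller bears all costs including import duty.
Seller's account: goods 62056.83 + inland to port 755.61 + origin terminal 507.19 + freight 3887.22 + insurance 289.26 + duty 1888.04 = 69384.15
Buyer's account: 0.00

Seller's account: EUR 69384.15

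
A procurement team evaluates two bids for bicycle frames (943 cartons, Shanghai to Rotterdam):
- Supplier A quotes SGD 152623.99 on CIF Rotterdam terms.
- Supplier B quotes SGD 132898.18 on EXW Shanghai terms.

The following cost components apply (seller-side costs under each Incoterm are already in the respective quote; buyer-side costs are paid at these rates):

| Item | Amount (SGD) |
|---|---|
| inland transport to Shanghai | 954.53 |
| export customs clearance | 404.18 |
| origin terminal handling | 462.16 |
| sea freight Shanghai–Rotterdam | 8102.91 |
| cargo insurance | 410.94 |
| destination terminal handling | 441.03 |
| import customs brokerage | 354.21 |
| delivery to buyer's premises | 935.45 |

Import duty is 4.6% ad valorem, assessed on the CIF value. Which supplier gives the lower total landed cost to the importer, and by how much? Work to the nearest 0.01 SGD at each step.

Supplier A (CIF):
The CIF price already equals the CIF value: 152623.99
Import duty = 152623.99 × 4.6% = 7020.70
Buyer bears (A): 441.03 + 354.21 + 935.45 = 1730.69
Landed cost (A) = invoice 152623.99 + 1730.69 + duty 7020.70 = 161375.38
Supplier B (EXW):
CIF value = EXW price + inland to port + export clearance + origin terminal + freight + insurance = 132898.18 + 954.53 + 404.18 + 462.16 + 8102.91 + 410.94 = 143232.90
Import duty = 143232.90 × 4.6% = 6588.71
Buyer bears (B): 954.53 + 404.18 + 462.16 + 8102.91 + 410.94 + 441.03 + 354.21 + 935.45 = 12065.41
Landed cost (B) = invoice 132898.18 + 12065.41 + duty 6588.71 = 151552.30
Difference = |161375.38 − 151552.30| = 9823.08

Supplier B is cheaper by SGD 9823.08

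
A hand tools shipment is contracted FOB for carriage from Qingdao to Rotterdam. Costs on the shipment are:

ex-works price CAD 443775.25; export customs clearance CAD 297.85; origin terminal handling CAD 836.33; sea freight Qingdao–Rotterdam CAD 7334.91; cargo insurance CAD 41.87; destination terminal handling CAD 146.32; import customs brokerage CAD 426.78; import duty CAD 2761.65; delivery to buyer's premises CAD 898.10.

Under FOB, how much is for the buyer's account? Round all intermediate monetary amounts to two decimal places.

Buyer's account: CAD 11609.63

FOB: the seller bears costs until goods are on board at the origin port; the buyer bears freight, insurance and all costs thereafter.
Seller's account: goods 443775.25 + export clearance 297.85 + origin terminal 836.33 = 444909.43
Buyer's account: freight 7334.91 + insurance 41.87 + destination terminal 146.32 + brokerage 426.78 + duty 2761.65 + delivery 898.10 = 11609.63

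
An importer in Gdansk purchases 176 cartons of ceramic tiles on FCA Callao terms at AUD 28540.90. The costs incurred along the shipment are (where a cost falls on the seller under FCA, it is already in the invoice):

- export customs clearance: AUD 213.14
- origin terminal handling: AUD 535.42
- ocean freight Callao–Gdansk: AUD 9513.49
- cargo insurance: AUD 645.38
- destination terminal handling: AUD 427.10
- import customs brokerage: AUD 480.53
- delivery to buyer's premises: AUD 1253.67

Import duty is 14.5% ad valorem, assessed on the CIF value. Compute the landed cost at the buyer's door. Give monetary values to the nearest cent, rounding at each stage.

FCA: the seller delivers export-cleared goods to the carrier; the buyer bears costs from that point.
Already in the invoice (seller's account under FCA): export clearance — exclude.
CIF value = FCA price + origin terminal + freight + insurance = 28540.90 + 535.42 + 9513.49 + 645.38 = 39235.19
Import duty = 39235.19 × 14.5% = 5689.10
Buyer bears: origin terminal 535.42 + freight 9513.49 + insurance 645.38 + destination terminal 427.10 + brokerage 480.53 + delivery 1253.67 + duty 5689.10 = 18544.69
Landed cost = invoice 28540.90 + 18544.69 = 47085.59

Total landed cost: AUD 47085.59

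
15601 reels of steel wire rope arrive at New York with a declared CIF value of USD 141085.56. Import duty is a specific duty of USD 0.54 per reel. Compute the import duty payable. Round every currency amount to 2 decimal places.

Import duty = 15601 × 0.54 = 8424.54

Import duty: USD 8424.54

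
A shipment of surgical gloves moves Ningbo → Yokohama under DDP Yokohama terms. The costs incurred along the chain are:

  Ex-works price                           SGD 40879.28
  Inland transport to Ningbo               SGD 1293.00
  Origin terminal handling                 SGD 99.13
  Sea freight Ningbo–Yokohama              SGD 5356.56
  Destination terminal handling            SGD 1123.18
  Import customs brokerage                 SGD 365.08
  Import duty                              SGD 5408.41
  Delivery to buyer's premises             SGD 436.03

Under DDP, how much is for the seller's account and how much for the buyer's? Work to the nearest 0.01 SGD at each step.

DDP: the seller bears all costs including import duty.
Seller's account: goods 40879.28 + inland to port 1293.00 + origin terminal 99.13 + freight 5356.56 + destination terminal 1123.18 + brokerage 365.08 + duty 5408.41 + delivery 436.03 = 54960.67
Buyer's account: 0.00

Seller: SGD 54960.67; buyer: SGD 0.00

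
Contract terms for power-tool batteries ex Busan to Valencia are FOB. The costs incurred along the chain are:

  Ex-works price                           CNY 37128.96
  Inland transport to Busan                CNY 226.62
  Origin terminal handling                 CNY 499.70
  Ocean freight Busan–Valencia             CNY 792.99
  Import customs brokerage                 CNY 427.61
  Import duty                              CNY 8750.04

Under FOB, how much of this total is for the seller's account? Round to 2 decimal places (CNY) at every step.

Seller's account: CNY 37855.28

FOB: the seller bears costs until goods are on board at the origin port; the buyer bears freight, insurance and all costs thereafter.
Seller's account: goods 37128.96 + inland to port 226.62 + origin terminal 499.70 = 37855.28
Buyer's account: freight 792.99 + brokerage 427.61 + duty 8750.04 = 9970.64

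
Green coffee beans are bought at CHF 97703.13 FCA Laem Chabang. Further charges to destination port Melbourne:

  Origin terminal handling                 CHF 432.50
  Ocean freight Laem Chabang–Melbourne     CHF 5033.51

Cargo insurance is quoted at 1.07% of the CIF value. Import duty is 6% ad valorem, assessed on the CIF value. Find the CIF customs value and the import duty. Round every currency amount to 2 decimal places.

Let C be the CIF value. C = FCA price + pre-shipment costs + freight + 1.07% × C
C − 1.07% × C = 97703.13 + 432.50 + 5033.51
0.9893 × C = 103169.14
C = 103169.14 / 0.9893 = 104284.99
Insurance premium = 1.07% × 104284.99 = 1115.85
Import duty = 104284.99 × 6% = 6257.10

CIF value: CHF 104284.99; import duty: CHF 6257.10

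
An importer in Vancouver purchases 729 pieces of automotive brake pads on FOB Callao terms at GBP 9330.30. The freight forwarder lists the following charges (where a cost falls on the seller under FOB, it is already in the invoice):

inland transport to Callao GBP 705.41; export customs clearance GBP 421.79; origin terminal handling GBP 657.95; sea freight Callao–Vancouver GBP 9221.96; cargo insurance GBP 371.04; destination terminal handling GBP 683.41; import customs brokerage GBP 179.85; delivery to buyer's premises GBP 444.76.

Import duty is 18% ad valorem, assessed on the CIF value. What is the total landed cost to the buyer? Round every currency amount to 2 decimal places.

Total landed cost: GBP 23637.51

FOB: the seller bears costs until goods are on board at the origin port; the buyer bears freight, insurance and all costs thereafter.
Already in the invoice (seller's account under FOB): inland to port, export clearance, origin terminal — exclude.
CIF value = FOB price + freight + insurance = 9330.30 + 9221.96 + 371.04 = 18923.30
Import duty = 18923.30 × 18% = 3406.19
Buyer bears: freight 9221.96 + insurance 371.04 + destination terminal 683.41 + brokerage 179.85 + delivery 444.76 + duty 3406.19 = 14307.21
Landed cost = invoice 9330.30 + 14307.21 = 23637.51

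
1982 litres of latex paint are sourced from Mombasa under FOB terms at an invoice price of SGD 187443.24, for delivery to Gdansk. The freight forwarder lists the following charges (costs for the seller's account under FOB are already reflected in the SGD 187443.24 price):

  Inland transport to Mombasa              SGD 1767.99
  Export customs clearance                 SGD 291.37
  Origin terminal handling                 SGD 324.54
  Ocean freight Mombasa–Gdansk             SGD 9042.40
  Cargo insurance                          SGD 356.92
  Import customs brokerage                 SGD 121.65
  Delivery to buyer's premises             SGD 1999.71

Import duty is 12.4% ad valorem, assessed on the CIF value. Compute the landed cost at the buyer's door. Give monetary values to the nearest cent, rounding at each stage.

FOB: the seller bears costs until goods are on board at the origin port; the buyer bears freight, insurance and all costs thereafter.
Already in the invoice (seller's account under FOB): inland to port, export clearance, origin terminal — exclude.
CIF value = FOB price + freight + insurance = 187443.24 + 9042.40 + 356.92 = 196842.56
Import duty = 196842.56 × 12.4% = 24408.48
Buyer bears: freight 9042.40 + insurance 356.92 + brokerage 121.65 + delivery 1999.71 + duty 24408.48 = 35929.16
Landed cost = invoice 187443.24 + 35929.16 = 223372.40

Total landed cost: SGD 223372.40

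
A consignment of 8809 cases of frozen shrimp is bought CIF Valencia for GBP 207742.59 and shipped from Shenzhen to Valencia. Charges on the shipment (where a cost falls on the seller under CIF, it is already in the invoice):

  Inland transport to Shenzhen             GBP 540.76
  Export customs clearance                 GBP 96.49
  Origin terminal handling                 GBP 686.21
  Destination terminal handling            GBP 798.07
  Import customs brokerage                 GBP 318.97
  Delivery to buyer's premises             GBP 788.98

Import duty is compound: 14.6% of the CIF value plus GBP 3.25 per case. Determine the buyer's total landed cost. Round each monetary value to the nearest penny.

Total landed cost: GBP 268608.28

CIF: the seller pays costs through ocean freight and marine insurance to the destination port.
Already in the invoice (seller's account under CIF): inland to port, export clearance, origin terminal — exclude.
The CIF price already equals the CIF value: 207742.59
Ad valorem component: 207742.59 × 14.6% = 30330.42
Specific component: 8809 × 3.25 = 28629.25
Import duty = 30330.42 + 28629.25 = 58959.67
Buyer bears: destination terminal 798.07 + brokerage 318.97 + delivery 788.98 + duty 58959.67 = 60865.69
Landed cost = invoice 207742.59 + 60865.69 = 268608.28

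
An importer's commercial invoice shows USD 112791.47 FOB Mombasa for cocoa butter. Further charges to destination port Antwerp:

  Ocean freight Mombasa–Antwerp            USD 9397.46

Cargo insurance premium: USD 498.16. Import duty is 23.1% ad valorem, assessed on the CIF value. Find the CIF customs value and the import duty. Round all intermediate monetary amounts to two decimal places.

CIF value: USD 122687.09; import duty: USD 28340.72

CIF = FOB price + freight + insurance
CIF = 112791.47 + 9397.46 + 498.16 = 122687.09
Import duty = 122687.09 × 23.1% = 28340.72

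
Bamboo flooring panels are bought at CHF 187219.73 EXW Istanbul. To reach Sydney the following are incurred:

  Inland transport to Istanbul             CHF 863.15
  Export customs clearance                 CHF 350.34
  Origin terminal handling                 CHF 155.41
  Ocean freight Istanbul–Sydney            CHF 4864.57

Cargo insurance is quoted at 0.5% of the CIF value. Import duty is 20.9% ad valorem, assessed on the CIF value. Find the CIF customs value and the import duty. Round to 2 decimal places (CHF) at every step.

Let C be the CIF value. C = EXW price + pre-shipment costs + freight + 0.5% × C
C − 0.5% × C = 187219.73 + 863.15 + 350.34 + 155.41 + 4864.57
0.995 × C = 193453.20
C = 193453.20 / 0.995 = 194425.33
Insurance premium = 0.5% × 194425.33 = 972.13
Import duty = 194425.33 × 20.9% = 40634.89

CIF value: CHF 194425.33; import duty: CHF 40634.89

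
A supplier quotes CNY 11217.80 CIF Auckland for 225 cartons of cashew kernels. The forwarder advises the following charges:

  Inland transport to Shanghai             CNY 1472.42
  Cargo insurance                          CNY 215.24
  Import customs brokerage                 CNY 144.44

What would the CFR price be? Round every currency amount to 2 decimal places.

CFR price: CNY 11002.56

Not relevant to the conversion: inland to port — on the seller under both CIF and CFR; already in the CIF price and stays in the CFR price. brokerage — on the buyer under both terms; not part of either seller's price.
From CIF to CFR, the seller no longer bears: insurance.
CFR price = 11217.80 − 215.24 = 11002.56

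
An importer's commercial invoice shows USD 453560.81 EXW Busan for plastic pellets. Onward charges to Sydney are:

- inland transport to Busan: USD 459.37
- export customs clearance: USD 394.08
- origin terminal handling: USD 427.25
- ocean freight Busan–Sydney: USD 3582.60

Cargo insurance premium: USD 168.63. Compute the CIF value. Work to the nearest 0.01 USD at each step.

CIF = EXW price + pre-shipment costs + freight + insurance
CIF = 453560.81 + 459.37 + 394.08 + 427.25 + 3582.60 + 168.63 = 458592.74

CIF value: USD 458592.74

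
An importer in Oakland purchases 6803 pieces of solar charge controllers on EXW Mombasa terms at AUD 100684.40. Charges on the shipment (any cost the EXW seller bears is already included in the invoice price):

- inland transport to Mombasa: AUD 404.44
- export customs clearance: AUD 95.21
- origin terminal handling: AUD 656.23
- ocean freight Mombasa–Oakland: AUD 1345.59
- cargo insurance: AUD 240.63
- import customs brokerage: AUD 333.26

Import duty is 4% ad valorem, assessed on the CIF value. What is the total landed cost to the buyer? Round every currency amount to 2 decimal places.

EXW: the seller makes goods available at their premises; the buyer bears all onward costs.
CIF value = EXW price + inland to port + export clearance + origin terminal + freight + insurance = 100684.40 + 404.44 + 95.21 + 656.23 + 1345.59 + 240.63 = 103426.50
Import duty = 103426.50 × 4% = 4137.06
Buyer bears: inland to port 404.44 + export clearance 95.21 + origin terminal 656.23 + freight 1345.59 + insurance 240.63 + brokerage 333.26 + duty 4137.06 = 7212.42
Landed cost = invoice 100684.40 + 7212.42 = 107896.82

Total landed cost: AUD 107896.82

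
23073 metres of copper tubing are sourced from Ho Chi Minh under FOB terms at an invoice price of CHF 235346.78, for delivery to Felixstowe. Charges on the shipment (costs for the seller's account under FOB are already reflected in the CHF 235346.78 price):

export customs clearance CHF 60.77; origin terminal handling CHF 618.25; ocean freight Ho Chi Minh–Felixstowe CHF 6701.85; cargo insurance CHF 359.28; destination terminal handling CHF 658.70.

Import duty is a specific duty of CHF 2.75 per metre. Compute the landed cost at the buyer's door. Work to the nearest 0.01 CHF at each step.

Total landed cost: CHF 306517.36

FOB: the seller bears costs until goods are on board at the origin port; the buyer bears freight, insurance and all costs thereafter.
Already in the invoice (seller's account under FOB): export clearance, origin terminal — exclude.
CIF value = FOB price + freight + insurance = 235346.78 + 6701.85 + 359.28 = 242407.91
Import duty = 23073 × 2.75 = 63450.75
Buyer bears: freight 6701.85 + insurance 359.28 + destination terminal 658.70 + duty 63450.75 = 71170.58
Landed cost = invoice 235346.78 + 71170.58 = 306517.36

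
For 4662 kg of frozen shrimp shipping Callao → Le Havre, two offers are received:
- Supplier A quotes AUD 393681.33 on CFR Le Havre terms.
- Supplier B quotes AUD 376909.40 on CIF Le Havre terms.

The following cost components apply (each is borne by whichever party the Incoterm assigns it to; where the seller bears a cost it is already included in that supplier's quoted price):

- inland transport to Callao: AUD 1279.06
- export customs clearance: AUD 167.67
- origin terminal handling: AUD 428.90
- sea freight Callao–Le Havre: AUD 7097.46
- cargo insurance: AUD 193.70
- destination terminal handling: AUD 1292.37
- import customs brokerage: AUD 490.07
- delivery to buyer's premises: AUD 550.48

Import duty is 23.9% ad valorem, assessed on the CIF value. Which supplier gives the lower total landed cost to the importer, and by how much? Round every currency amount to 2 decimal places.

Supplier B is cheaper by AUD 21020.41

Supplier A (CFR):
CIF value = CFR price + insurance = 393681.33 + 193.70 = 393875.03
Import duty = 393875.03 × 23.9% = 94136.13
Buyer bears (A): 193.70 + 1292.37 + 490.07 + 550.48 = 2526.62
Landed cost (A) = invoice 393681.33 + 2526.62 + duty 94136.13 = 490344.08
Supplier B (CIF):
The CIF price already equals the CIF value: 376909.40
Import duty = 376909.40 × 23.9% = 90081.35
Buyer bears (B): 1292.37 + 490.07 + 550.48 = 2332.92
Landed cost (B) = invoice 376909.40 + 2332.92 + duty 90081.35 = 469323.67
Difference = |490344.08 − 469323.67| = 21020.41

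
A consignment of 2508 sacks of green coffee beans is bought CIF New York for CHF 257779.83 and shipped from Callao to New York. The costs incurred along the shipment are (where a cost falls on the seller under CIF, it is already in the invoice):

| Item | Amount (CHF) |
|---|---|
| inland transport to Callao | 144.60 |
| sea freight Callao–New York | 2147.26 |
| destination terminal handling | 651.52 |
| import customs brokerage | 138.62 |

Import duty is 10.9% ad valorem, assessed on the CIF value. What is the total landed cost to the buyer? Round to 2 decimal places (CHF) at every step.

CIF: the seller pays costs through ocean freight and marine insurance to the destination port.
Already in the invoice (seller's account under CIF): inland to port, freight — exclude.
The CIF price already equals the CIF value: 257779.83
Import duty = 257779.83 × 10.9% = 28098.00
Buyer bears: destination terminal 651.52 + brokerage 138.62 + duty 28098.00 = 28888.14
Landed cost = invoice 257779.83 + 28888.14 = 286667.97

Total landed cost: CHF 286667.97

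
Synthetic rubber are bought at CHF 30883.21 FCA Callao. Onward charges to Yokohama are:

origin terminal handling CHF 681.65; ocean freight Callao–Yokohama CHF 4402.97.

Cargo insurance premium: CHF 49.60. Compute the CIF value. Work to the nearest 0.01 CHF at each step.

CIF = FCA price + pre-shipment costs + freight + insurance
CIF = 30883.21 + 681.65 + 4402.97 + 49.60 = 36017.43

CIF value: CHF 36017.43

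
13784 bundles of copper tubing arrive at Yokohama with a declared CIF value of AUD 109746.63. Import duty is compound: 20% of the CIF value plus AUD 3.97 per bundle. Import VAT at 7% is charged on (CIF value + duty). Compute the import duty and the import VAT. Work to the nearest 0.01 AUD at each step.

Import duty: AUD 76671.81; import VAT: AUD 13049.29

Ad valorem component: 109746.63 × 20% = 21949.33
Specific component: 13784 × 3.97 = 54722.48
Import duty = 21949.33 + 54722.48 = 76671.81
VAT base = CIF + duty = 109746.63 + 76671.81 = 186418.44
Import VAT = 186418.44 × 7% = 13049.29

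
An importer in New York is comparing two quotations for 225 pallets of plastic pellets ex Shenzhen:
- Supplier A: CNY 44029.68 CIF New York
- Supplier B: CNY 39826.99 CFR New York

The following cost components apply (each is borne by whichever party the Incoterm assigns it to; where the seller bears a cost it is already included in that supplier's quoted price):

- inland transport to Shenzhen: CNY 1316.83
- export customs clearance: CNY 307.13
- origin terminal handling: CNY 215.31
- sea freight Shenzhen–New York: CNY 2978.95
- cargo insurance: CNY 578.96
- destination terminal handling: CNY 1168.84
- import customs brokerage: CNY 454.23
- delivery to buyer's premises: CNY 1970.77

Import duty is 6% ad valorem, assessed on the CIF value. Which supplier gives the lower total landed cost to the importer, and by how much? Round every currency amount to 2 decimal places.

Supplier B is cheaper by CNY 3841.15

Supplier A (CIF):
The CIF price already equals the CIF value: 44029.68
Import duty = 44029.68 × 6% = 2641.78
Buyer bears (A): 1168.84 + 454.23 + 1970.77 = 3593.84
Landed cost (A) = invoice 44029.68 + 3593.84 + duty 2641.78 = 50265.30
Supplier B (CFR):
CIF value = CFR price + insurance = 39826.99 + 578.96 = 40405.95
Import duty = 40405.95 × 6% = 2424.36
Buyer bears (B): 578.96 + 1168.84 + 454.23 + 1970.77 = 4172.80
Landed cost (B) = invoice 39826.99 + 4172.80 + duty 2424.36 = 46424.15
Difference = |50265.30 − 46424.15| = 3841.15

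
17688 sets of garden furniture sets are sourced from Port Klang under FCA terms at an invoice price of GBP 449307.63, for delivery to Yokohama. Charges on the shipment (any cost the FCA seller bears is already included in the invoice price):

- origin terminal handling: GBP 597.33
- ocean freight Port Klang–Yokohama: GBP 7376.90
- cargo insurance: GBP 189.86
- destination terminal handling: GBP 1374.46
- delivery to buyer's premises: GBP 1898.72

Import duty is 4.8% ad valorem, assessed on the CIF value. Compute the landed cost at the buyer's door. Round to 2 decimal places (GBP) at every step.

Total landed cost: GBP 482703.54

FCA: the seller delivers export-cleared goods to the carrier; the buyer bears costs from that point.
CIF value = FCA price + origin terminal + freight + insurance = 449307.63 + 597.33 + 7376.90 + 189.86 = 457471.72
Import duty = 457471.72 × 4.8% = 21958.64
Buyer bears: origin terminal 597.33 + freight 7376.90 + insurance 189.86 + destination terminal 1374.46 + delivery 1898.72 + duty 21958.64 = 33395.91
Landed cost = invoice 449307.63 + 33395.91 = 482703.54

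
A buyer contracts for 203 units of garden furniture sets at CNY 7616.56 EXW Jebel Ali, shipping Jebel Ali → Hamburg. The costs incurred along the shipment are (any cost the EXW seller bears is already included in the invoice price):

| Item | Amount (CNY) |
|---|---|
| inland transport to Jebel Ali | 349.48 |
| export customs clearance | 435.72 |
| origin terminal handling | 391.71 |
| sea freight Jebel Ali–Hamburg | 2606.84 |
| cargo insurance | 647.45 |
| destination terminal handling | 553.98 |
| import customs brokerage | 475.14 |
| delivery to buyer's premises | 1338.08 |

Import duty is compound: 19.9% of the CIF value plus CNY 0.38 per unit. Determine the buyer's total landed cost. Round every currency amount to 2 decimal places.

Total landed cost: CNY 16889.60

EXW: the seller makes goods available at their premises; the buyer bears all onward costs.
CIF value = EXW price + inland to port + export clearance + origin terminal + freight + insurance = 7616.56 + 349.48 + 435.72 + 391.71 + 2606.84 + 647.45 = 12047.76
Ad valorem component: 12047.76 × 19.9% = 2397.50
Specific component: 203 × 0.38 = 77.14
Import duty = 2397.50 + 77.14 = 2474.64
Buyer bears: inland to port 349.48 + export clearance 435.72 + origin terminal 391.71 + freight 2606.84 + insurance 647.45 + destination terminal 553.98 + brokerage 475.14 + delivery 1338.08 + duty 2474.64 = 9273.04
Landed cost = invoice 7616.56 + 9273.04 = 16889.60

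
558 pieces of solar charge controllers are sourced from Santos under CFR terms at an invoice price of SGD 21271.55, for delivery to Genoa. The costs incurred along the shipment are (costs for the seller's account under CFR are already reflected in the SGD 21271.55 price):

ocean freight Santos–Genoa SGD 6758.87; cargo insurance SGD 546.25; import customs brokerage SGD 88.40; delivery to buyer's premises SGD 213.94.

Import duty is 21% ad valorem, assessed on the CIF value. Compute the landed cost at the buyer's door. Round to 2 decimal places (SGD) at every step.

Total landed cost: SGD 26701.88

CFR: the seller pays costs through ocean freight to the destination port, but not insurance.
Already in the invoice (seller's account under CFR): freight — exclude.
CIF value = CFR price + insurance = 21271.55 + 546.25 = 21817.80
Import duty = 21817.80 × 21% = 4581.74
Buyer bears: insurance 546.25 + brokerage 88.40 + delivery 213.94 + duty 4581.74 = 5430.33
Landed cost = invoice 21271.55 + 5430.33 = 26701.88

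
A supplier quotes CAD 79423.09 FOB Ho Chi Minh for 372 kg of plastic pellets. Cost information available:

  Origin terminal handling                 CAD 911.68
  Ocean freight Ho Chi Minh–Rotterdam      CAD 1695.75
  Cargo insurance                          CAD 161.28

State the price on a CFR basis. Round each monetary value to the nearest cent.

CFR price: CAD 81118.84

Not relevant to the conversion: origin terminal — on the seller under both FOB and CFR; already in the FOB price and stays in the CFR price. insurance — on the buyer under both terms; not part of either seller's price.
From FOB to CFR, the seller additionally bears: freight.
CFR price = 79423.09 + 1695.75 = 81118.84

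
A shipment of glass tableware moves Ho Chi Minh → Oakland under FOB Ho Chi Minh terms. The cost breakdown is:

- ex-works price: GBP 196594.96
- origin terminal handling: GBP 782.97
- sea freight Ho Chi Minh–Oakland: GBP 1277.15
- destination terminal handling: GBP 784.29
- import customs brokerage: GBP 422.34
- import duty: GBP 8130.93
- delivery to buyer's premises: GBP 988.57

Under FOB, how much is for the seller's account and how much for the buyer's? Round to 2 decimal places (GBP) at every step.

FOB: the seller bears costs until goods are on board at the origin port; the buyer bears freight, insurance and all costs thereafter.
Seller's account: goods 196594.96 + origin terminal 782.97 = 197377.93
Buyer's account: freight 1277.15 + destination terminal 784.29 + brokerage 422.34 + duty 8130.93 + delivery 988.57 = 11603.28

Seller: GBP 197377.93; buyer: GBP 11603.28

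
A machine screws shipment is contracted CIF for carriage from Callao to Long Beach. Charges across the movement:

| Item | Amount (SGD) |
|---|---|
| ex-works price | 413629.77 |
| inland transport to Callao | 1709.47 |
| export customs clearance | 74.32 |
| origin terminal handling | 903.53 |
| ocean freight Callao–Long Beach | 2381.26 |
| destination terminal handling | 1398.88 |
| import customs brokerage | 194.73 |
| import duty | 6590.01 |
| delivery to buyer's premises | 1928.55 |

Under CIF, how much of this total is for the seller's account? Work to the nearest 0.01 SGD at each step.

CIF: the seller pays costs through ocean freight and marine insurance to the destination port.
Seller's account: goods 413629.77 + inland to port 1709.47 + export clearance 74.32 + origin terminal 903.53 + freight 2381.26 = 418698.35
Buyer's account: destination terminal 1398.88 + brokerage 194.73 + duty 6590.01 + delivery 1928.55 = 10112.17

Seller's account: SGD 418698.35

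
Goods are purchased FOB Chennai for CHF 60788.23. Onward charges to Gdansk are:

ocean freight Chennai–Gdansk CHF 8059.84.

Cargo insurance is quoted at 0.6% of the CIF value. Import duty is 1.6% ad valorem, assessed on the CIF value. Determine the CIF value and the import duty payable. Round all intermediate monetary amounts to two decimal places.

Let C be the CIF value. C = FOB price + freight + 0.6% × C
C − 0.6% × C = 60788.23 + 8059.84
0.994 × C = 68848.07
C = 68848.07 / 0.994 = 69263.65
Insurance premium = 0.6% × 69263.65 = 415.58
Import duty = 69263.65 × 1.6% = 1108.22

CIF value: CHF 69263.65; import duty: CHF 1108.22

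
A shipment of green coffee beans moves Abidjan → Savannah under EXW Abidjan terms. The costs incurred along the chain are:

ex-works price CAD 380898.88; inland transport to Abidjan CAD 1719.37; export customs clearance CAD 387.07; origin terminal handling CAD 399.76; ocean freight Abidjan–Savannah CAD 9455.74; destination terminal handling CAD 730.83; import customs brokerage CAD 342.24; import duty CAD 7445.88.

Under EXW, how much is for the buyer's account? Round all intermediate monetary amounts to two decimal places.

Buyer's account: CAD 20480.89

EXW: the seller makes goods available at their premises; the buyer bears all onward costs.
Seller's account: goods 380898.88 = 380898.88
Buyer's account: inland to port 1719.37 + export clearance 387.07 + origin terminal 399.76 + freight 9455.74 + destination terminal 730.83 + brokerage 342.24 + duty 7445.88 = 20480.89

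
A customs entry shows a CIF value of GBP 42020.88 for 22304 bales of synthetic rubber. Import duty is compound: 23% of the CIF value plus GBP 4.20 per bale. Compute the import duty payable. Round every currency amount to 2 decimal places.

Import duty: GBP 103341.60

Ad valorem component: 42020.88 × 23% = 9664.80
Specific component: 22304 × 4.20 = 93676.80
Import duty = 9664.80 + 93676.80 = 103341.60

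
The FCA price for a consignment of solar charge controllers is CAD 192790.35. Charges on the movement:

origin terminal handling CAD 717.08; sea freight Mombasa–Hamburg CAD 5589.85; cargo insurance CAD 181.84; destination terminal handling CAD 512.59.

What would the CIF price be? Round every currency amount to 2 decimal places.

CIF price: CAD 199279.12

Not relevant to the conversion: destination terminal — on the buyer under both terms; not part of either seller's price.
From FCA to CIF, the seller additionally bears: origin terminal, freight, insurance.
CIF price = 192790.35 + 717.08 + 5589.85 + 181.84 = 199279.12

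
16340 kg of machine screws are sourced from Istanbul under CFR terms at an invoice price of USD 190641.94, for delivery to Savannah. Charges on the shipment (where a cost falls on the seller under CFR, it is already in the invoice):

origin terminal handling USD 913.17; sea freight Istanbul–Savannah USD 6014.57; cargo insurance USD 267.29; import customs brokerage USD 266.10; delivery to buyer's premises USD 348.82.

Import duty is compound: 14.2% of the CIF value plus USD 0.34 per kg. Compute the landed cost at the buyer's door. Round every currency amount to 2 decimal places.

CFR: the seller pays costs through ocean freight to the destination port, but not insurance.
Already in the invoice (seller's account under CFR): origin terminal, freight — exclude.
CIF value = CFR price + insurance = 190641.94 + 267.29 = 190909.23
Ad valorem component: 190909.23 × 14.2% = 27109.11
Specific component: 16340 × 0.34 = 5555.60
Import duty = 27109.11 + 5555.60 = 32664.71
Buyer bears: insurance 267.29 + brokerage 266.10 + delivery 348.82 + duty 32664.71 = 33546.92
Landed cost = invoice 190641.94 + 33546.92 = 224188.86

Total landed cost: USD 224188.86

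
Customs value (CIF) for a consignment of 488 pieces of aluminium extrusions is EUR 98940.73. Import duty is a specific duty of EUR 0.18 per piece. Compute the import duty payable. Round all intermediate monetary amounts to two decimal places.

Import duty: EUR 87.84

Import duty = 488 × 0.18 = 87.84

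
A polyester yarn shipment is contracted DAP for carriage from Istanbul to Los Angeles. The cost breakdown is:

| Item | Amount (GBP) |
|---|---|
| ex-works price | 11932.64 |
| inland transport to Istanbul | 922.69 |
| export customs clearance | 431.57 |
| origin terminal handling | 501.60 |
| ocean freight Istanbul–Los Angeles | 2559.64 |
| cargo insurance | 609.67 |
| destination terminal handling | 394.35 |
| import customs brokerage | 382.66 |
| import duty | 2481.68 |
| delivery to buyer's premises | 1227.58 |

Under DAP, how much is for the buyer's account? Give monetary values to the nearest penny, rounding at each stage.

Buyer's account: GBP 2864.34

DAP: the seller bears all costs to the named destination except import duty and clearance.
Seller's account: goods 11932.64 + inland to port 922.69 + export clearance 431.57 + origin terminal 501.60 + freight 2559.64 + insurance 609.67 + destination terminal 394.35 + delivery 1227.58 = 18579.74
Buyer's account: brokerage 382.66 + duty 2481.68 = 2864.34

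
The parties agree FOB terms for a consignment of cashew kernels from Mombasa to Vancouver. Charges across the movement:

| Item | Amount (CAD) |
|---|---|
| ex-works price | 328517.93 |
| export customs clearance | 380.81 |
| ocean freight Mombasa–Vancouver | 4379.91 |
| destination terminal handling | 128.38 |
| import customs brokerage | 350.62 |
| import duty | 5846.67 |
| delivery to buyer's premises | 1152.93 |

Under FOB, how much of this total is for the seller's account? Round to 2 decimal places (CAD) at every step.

Seller's account: CAD 328898.74

FOB: the seller bears costs until goods are on board at the origin port; the buyer bears freight, insurance and all costs thereafter.
Seller's account: goods 328517.93 + export clearance 380.81 = 328898.74
Buyer's account: freight 4379.91 + destination terminal 128.38 + brokerage 350.62 + duty 5846.67 + delivery 1152.93 = 11858.51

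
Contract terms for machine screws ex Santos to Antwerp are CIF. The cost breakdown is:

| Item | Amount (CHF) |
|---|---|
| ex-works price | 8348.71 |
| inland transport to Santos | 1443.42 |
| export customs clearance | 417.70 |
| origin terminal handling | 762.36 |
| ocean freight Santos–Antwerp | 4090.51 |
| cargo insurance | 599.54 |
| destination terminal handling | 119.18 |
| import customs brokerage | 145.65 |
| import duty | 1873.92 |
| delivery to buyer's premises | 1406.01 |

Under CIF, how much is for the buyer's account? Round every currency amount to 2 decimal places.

CIF: the seller pays costs through ocean freight and marine insurance to the destination port.
Seller's account: goods 8348.71 + inland to port 1443.42 + export clearance 417.70 + origin terminal 762.36 + freight 4090.51 + insurance 599.54 = 15662.24
Buyer's account: destination terminal 119.18 + brokerage 145.65 + duty 1873.92 + delivery 1406.01 = 3544.76

Buyer's account: CHF 3544.76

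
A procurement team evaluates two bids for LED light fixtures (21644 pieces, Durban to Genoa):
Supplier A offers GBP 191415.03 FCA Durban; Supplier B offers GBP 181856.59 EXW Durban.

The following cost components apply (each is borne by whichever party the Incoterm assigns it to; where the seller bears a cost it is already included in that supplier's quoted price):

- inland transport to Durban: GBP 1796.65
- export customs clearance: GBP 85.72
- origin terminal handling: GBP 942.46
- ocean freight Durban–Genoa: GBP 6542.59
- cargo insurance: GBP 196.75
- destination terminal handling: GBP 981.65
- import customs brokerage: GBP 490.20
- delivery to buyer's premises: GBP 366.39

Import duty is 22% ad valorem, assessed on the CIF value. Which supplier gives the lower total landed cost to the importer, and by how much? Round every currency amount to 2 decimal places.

Supplier A (FCA):
CIF value = FCA price + origin terminal + freight + insurance = 191415.03 + 942.46 + 6542.59 + 196.75 = 199096.83
Import duty = 199096.83 × 22% = 43801.30
Buyer bears (A): 942.46 + 6542.59 + 196.75 + 981.65 + 490.20 + 366.39 = 9520.04
Landed cost (A) = invoice 191415.03 + 9520.04 + duty 43801.30 = 244736.37
Supplier B (EXW):
CIF value = EXW price + inland to port + export clearance + origin terminal + freight + insurance = 181856.59 + 1796.65 + 85.72 + 942.46 + 6542.59 + 196.75 = 191420.76
Import duty = 191420.76 × 22% = 42112.57
Buyer bears (B): 1796.65 + 85.72 + 942.46 + 6542.59 + 196.75 + 981.65 + 490.20 + 366.39 = 11402.41
Landed cost (B) = invoice 181856.59 + 11402.41 + duty 42112.57 = 235371.57
Difference = |244736.37 − 235371.57| = 9364.80

Supplier B is cheaper by GBP 9364.80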